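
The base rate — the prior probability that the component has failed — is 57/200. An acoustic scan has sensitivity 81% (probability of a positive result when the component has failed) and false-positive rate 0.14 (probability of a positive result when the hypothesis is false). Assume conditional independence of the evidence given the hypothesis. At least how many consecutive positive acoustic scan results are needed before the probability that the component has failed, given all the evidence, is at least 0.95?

3

Prior odds: 0.285 ÷ 0.715 = 57/143.
Likelihood ratio of a positive result = 0.81/0.14 = 81/14.
Target posterior odds = 0.95/0.05 = 19.
Need (57/143) × (81/14)ⁿ ≥ 19, i.e. (81/14)ⁿ ≥ 143/3.
(81/14)² = 6561/196 falls short of 143/3 but (81/14)³ = 531441/2744 reaches it, so n = 3.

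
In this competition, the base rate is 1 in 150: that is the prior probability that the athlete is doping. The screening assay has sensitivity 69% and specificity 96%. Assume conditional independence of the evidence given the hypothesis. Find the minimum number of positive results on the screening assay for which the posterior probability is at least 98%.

Prior odds: (1/150) ÷ (149/150) = 1/149.
False-positive rate = 1 − 0.96 = 0.04; likelihood ratio of a positive = 0.69/0.04 = 17.25.
Target posterior odds = 0.98/0.02 = 49.
Need (1/149) × 17.25ⁿ ≥ 49, i.e. 17.25ⁿ ≥ 7301.
17.25³ = 5132.953125 falls short of 7301 but 17.25⁴ = 22667121/256 reaches it, so n = 4.

4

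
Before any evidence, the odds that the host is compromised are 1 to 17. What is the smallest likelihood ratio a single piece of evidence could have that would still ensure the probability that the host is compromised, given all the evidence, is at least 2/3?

Prior odds = 1/17.
Target odds = (2/3)/(1/3) = 2.
Required Bayes factor = 2 ÷ (1/17) = 34.

34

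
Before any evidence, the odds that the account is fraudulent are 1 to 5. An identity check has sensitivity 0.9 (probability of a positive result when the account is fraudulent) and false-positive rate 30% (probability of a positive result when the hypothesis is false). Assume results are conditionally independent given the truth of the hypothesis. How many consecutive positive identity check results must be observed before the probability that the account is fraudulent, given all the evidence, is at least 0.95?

Prior odds = 0.2.
Likelihood ratio of a positive result = 0.9/0.3 = 3.
Target odds: 0.95 ÷ 0.05 = 19.
Need 0.2 × 3ⁿ ≥ 19, i.e. 3ⁿ ≥ 95.
3⁴ = 81 falls short of 95 but 3⁵ = 243 reaches it, so n = 5.

5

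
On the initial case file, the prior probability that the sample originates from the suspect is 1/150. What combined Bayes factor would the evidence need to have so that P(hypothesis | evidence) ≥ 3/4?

Prior odds = (1/150)/(149/150) = 1/149.
Target odds = 0.75/0.25 = 3.
Required Bayes factor = 3 ÷ (1/149) = 447.

447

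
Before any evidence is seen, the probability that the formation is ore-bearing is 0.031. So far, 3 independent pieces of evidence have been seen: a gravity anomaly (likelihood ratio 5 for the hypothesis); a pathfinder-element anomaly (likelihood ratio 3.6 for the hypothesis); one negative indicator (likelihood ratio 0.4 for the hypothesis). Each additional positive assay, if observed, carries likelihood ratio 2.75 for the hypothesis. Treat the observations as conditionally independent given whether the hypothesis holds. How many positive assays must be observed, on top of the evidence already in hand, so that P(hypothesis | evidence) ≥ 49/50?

Prior odds = 0.031/0.969 = 31/969.
Combined Bayes factor of the evidence already in hand = 5 × 3.6 × 0.4 = 7.2.
Odds after that evidence = (31/969) × 7.2 = 372/1615.
Target odds = 0.98/0.02 = 49.
Need 2.75ⁿ ≥ 49 ÷ (372/1615) = 79135/372.
2.75⁵ = 161051/1024 falls short of 79135/372 but 2.75⁶ = 1771561/4096 reaches it, so n = 6.

6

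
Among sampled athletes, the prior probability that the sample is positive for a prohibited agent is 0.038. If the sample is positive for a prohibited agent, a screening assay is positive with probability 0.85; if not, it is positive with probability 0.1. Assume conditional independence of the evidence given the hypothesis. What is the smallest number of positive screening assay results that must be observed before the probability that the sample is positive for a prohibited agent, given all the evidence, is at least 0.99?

4

Prior odds = 0.038/0.962 = 19/481.
Likelihood ratio of a positive = 0.85/0.1 = 8.5.
Target odds: 0.99 ÷ 0.01 = 99.
Need (19/481) × 8.5ⁿ ≥ 99, i.e. 8.5ⁿ ≥ 47619/19.
8.5³ = 614.125 falls short of 47619/19 but 8.5⁴ = 5220.0625 reaches it, so n = 4.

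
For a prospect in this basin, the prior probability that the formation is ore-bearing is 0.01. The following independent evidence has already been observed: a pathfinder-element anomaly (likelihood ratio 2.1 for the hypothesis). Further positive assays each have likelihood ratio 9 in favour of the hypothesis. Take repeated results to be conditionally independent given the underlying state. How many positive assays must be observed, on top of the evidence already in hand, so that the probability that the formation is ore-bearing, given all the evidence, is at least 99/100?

4

Prior odds = 0.01/0.99 = 1/99.
Bayes factor of the evidence already in hand = 2.1.
Odds after that evidence = (1/99) × 2.1 = 7/330.
Target odds = 0.99/0.01 = 99.
Need 9ⁿ ≥ 99 ÷ (7/330) = 32670/7.
9³ = 729 falls short of 32670/7 but 9⁴ = 6561 reaches it, so n = 4.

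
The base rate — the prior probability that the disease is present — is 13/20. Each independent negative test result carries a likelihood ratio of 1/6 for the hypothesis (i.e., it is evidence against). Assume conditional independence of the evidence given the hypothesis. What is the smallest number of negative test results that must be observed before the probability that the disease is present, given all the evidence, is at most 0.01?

3

Prior odds = 0.65/0.35 = 13/7.
Likelihood ratio per negative test result = 1/6.
Target odds: 0.01 ÷ 0.99 = 1/99.
Need (13/7) × (1/6)ⁿ ≤ 1/99, i.e. (1/6)ⁿ ≤ 7/1287.
(1/6)² = 1/36 is still above 7/1287 but (1/6)³ = 1/216 is at or below it, so n = 3.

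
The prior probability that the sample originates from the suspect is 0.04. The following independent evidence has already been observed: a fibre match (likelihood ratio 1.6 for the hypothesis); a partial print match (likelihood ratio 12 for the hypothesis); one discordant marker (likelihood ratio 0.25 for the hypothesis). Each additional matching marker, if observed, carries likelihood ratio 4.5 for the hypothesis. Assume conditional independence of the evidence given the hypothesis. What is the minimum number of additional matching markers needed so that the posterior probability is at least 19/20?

4

Prior odds = 0.04/0.96 = 1/24.
Combined Bayes factor of the evidence already in hand = 1.6 × 12 × 0.25 = 4.8.
Odds after that evidence = (1/24) × 4.8 = 0.2.
Target odds = 0.95/0.05 = 19.
Need 4.5ⁿ ≥ 19 ÷ 0.2 = 95.
4.5³ = 91.125 falls short of 95 but 4.5⁴ = 410.0625 reaches it, so n = 4.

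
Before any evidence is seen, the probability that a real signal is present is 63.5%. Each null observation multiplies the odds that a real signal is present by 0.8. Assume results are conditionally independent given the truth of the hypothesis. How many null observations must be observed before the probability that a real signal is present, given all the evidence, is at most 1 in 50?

20

Prior odds = 0.635/0.365 = 127/73.
Likelihood ratio per null observation = 0.8.
Target posterior odds = 0.02/0.98 = 1/49.
Need (127/73) × 0.8ⁿ ≤ 1/49, i.e. 0.8ⁿ ≤ 73/6223.
0.8¹⁹ ≈0.0144115 is still above 73/6223 but 0.8²⁰ ≈0.0115292 is at or below it, so n = 20.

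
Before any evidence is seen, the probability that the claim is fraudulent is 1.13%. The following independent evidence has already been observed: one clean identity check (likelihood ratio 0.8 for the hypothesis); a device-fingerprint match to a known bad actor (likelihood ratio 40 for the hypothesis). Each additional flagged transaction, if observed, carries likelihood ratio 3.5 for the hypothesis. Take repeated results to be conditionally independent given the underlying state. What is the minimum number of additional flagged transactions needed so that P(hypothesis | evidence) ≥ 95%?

4

Prior odds = 0.0113/0.9887 = 113/9887.
Combined Bayes factor of the evidence already in hand = 0.8 × 40 = 32.
Odds after that evidence = (113/9887) × 32 = 3616/9887.
Target odds = 0.95/0.05 = 19.
Need 3.5ⁿ ≥ 19 ÷ (3616/9887) = 187853/3616.
3.5³ = 42.875 falls short of 187853/3616 but 3.5⁴ = 150.0625 reaches it, so n = 4.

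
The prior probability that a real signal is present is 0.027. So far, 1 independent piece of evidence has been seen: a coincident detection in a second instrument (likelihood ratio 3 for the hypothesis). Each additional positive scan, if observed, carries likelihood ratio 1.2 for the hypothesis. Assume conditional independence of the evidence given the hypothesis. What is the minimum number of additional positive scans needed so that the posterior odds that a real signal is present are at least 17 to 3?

Prior odds = 0.027/0.973 = 27/973.
Bayes factor of the evidence already in hand = 3.
Odds after that evidence = (27/973) × 3 = 81/973.
Target odds = 17/3.
Need 1.2ⁿ ≥ 17/3 ÷ (81/973) = 16541/243.
1.2²³ ≈66.2474 falls short of 16541/243 but 1.2²⁴ ≈79.4968 reaches it, so n = 24.

24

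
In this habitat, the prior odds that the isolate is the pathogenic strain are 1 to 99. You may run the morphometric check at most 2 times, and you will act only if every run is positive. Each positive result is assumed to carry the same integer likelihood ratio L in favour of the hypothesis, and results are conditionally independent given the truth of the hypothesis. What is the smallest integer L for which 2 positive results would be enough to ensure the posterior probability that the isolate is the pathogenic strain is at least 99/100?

99

Prior odds = 1/99.
Target odds = 0.99/0.01 = 99.
Need L² ≥ 99 ÷ (1/99) = 9801.
98² = 9604 < 9801 ≤ 9801 = 99², so L = 99.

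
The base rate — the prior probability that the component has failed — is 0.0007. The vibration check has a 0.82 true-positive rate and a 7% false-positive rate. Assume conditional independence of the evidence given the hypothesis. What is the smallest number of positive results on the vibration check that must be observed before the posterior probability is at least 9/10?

Prior odds: 0.0007 ÷ 0.9993 = 7/9993.
Likelihood ratio of a positive result = 0.82/0.07 = 82/7.
Target odds: 0.9 ÷ 0.1 = 9.
Require (82/7)ⁿ ≥ 9 ÷ (7/9993) = 89937/7.
(82/7)³ = 551368/343 falls short of 89937/7 but (82/7)⁴ = 45212176/2401 reaches it, so n = 4.

4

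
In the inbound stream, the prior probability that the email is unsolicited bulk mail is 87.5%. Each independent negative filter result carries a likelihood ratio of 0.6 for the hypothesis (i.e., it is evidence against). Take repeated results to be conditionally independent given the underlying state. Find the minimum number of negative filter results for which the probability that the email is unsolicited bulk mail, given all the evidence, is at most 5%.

10

Prior odds = 0.875/0.125 = 7.
Likelihood ratio per negative filter result = 0.6.
Target odds: 0.05 ÷ 0.95 = 1/19.
Need 7 × 0.6ⁿ ≤ 1/19, i.e. 0.6ⁿ ≤ 1/133.
0.6⁹ = 19683/1953125 is still above 1/133 but 0.6¹⁰ = 59049/9765625 is at or below it, so n = 10.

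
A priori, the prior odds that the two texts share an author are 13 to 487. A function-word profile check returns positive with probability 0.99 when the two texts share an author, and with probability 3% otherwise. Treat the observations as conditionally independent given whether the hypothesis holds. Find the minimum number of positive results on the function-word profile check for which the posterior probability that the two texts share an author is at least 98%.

3

Prior odds = 13/487.
Likelihood ratio of a positive result = 0.99/0.03 = 33.
Target posterior odds = 0.98/0.02 = 49.
Require 33ⁿ ≥ 49 ÷ (13/487) = 23863/13.
33² = 1089 falls short of 23863/13 but 33³ = 35937 reaches it, so n = 3.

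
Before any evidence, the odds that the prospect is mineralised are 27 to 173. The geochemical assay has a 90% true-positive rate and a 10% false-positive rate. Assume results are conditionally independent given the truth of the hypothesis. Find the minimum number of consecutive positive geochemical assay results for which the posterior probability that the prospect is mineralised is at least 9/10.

2

Prior odds = 27/173.
Likelihood ratio of a positive result = 0.9/0.1 = 9.
Target odds: 0.9 ÷ 0.1 = 9.
Require 9ⁿ ≥ 9 ÷ (27/173) = 173/3.
9¹ = 9 falls short of 173/3 but 9² = 81 reaches it, so n = 2.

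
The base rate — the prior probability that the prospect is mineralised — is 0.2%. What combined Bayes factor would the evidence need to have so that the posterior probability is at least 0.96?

11976

Prior odds = 0.002/0.998 = 1/499.
Target odds = 0.96/0.04 = 24.
Required Bayes factor = 24 ÷ (1/499) = 11976.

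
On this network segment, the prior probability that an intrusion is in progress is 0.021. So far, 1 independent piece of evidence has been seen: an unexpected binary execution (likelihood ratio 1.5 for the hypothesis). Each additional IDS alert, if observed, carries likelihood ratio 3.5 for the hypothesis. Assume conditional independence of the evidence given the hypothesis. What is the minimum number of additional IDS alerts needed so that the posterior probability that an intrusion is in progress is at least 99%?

7

Prior odds = 0.021/0.979 = 21/979.
Bayes factor of the evidence already in hand = 1.5.
Odds after that evidence = (21/979) × 1.5 = 63/1958.
Target odds = 0.99/0.01 = 99.
Need 3.5ⁿ ≥ 99 ÷ (63/1958) = 21538/7.
3.5⁶ = 1838.265625 falls short of 21538/7 but 3.5⁷ = 823543/128 reaches it, so n = 7.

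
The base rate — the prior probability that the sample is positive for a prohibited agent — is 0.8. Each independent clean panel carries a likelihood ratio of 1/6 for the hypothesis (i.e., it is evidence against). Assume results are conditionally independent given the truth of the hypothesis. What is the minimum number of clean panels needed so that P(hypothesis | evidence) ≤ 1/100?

4

Prior odds: 0.8 ÷ 0.2 = 4.
Likelihood ratio per clean panel = 1/6.
Target odds: 0.01 ÷ 0.99 = 1/99.
Need 4 × (1/6)ⁿ ≤ 1/99, i.e. (1/6)ⁿ ≤ 1/396.
(1/6)³ = 1/216 is still above 1/396 but (1/6)⁴ = 1/1296 is at or below it, so n = 4.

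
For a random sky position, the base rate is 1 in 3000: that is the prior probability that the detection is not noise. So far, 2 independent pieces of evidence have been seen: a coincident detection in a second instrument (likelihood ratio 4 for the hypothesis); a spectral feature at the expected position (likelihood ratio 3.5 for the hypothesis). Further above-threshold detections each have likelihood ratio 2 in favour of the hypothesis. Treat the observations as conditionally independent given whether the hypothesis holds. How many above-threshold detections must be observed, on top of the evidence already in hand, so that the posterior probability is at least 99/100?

15

Prior odds = (1/3000)/(2999/3000) = 1/2999.
Combined Bayes factor of the evidence already in hand = 4 × 3.5 = 14.
Odds after that evidence = (1/2999) × 14 = 14/2999.
Target odds = 0.99/0.01 = 99.
Need 2ⁿ ≥ 99 ÷ (14/2999) = 296901/14.
2¹⁴ = 16384 falls short of 296901/14 but 2¹⁵ = 32768 reaches it, so n = 15.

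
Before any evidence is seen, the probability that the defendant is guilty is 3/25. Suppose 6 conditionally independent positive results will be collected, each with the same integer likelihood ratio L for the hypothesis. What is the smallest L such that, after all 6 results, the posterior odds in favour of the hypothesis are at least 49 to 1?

3

Prior odds = 0.12/0.88 = 3/22.
Target odds = 49.
Need L⁶ ≥ 49 ÷ (3/22) = 1078/3.
2⁶ = 64 < 1078/3 ≤ 729 = 3⁶, so L = 3.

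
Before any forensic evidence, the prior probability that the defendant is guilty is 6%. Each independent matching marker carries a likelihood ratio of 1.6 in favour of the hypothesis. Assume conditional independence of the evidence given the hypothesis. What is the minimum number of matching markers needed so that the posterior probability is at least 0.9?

Prior odds: 0.06 ÷ 0.94 = 3/47.
Likelihood ratio per matching marker = 1.6.
Target posterior odds = 0.9/0.1 = 9.
Need (3/47) × 1.6ⁿ ≥ 9, i.e. 1.6ⁿ ≥ 141.
1.6¹⁰ ≈109.951 falls short of 141 but 1.6¹¹ ≈175.922 reaches it, so n = 11.

11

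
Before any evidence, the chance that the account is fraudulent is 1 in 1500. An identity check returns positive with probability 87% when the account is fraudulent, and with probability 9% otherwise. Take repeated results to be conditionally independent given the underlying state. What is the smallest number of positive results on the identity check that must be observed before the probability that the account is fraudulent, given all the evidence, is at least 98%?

5

Prior odds: (1/1500) ÷ (1499/1500) = 1/1499.
Likelihood ratio of a positive result = 0.87/0.09 = 29/3.
Target odds: 0.98 ÷ 0.02 = 49.
Need (1/1499) × (29/3)ⁿ ≥ 49, i.e. (29/3)ⁿ ≥ 73451.
(29/3)⁴ = 707281/81 falls short of 73451 but (29/3)⁵ = 20511149/243 reaches it, so n = 5.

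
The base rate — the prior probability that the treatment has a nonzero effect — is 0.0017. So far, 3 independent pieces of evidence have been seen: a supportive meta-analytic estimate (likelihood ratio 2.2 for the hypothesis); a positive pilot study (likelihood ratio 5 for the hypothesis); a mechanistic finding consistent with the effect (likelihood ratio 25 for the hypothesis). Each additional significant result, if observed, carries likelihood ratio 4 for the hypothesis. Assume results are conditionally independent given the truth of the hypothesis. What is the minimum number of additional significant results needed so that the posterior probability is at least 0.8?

2

Prior odds = 0.0017/0.9983 = 17/9983.
Combined Bayes factor of the evidence already in hand = 2.2 × 5 × 25 = 275.
Odds after that evidence = (17/9983) × 275 = 4675/9983.
Target odds = 0.8/0.2 = 4.
Need 4ⁿ ≥ 4 ÷ (4675/9983) = 39932/4675.
4¹ = 4 falls short of 39932/4675 but 4² = 16 reaches it, so n = 2.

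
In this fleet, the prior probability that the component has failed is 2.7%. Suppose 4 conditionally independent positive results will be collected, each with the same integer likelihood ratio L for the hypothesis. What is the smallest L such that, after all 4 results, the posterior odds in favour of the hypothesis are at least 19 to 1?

Prior odds = 0.027/0.973 = 27/973.
Target odds = 19.
Need L⁴ ≥ 19 ÷ (27/973) = 18487/27.
5⁴ = 625 < 18487/27 ≤ 1296 = 6⁴, so L = 6.

6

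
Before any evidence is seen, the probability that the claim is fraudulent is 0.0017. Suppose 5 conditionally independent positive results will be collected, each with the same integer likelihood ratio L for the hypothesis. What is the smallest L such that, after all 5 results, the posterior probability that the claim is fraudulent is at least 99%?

9

Prior odds = 0.0017/0.9983 = 17/9983.
Target odds = 0.99/0.01 = 99.
Need L⁵ ≥ 99 ÷ (17/9983) = 988317/17.
8⁵ = 32768 < 988317/17 ≤ 59049 = 9⁵, so L = 9.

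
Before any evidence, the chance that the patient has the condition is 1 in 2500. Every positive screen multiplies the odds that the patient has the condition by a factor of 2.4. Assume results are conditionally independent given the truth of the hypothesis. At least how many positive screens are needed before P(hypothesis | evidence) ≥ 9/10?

12

Prior odds: 0.0004 ÷ 0.9996 = 1/2499.
Likelihood ratio per positive screen = 2.4.
Target odds: 0.9 ÷ 0.1 = 9.
Require 2.4ⁿ ≥ 9 ÷ (1/2499) = 22491.
2.4¹¹ ≈15216.8 falls short of 22491 but 2.4¹² ≈36520.3 reaches it, so n = 12.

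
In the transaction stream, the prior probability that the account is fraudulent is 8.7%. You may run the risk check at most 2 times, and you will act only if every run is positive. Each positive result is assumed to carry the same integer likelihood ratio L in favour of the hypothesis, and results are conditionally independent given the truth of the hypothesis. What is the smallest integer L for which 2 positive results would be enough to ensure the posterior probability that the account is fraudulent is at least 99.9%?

103

Prior odds = 0.087/0.913 = 87/913.
Target odds = 0.999/0.001 = 999.
Need L² ≥ 999 ÷ (87/913) = 304029/29.
102² = 10404 < 304029/29 ≤ 10609 = 103², so L = 103.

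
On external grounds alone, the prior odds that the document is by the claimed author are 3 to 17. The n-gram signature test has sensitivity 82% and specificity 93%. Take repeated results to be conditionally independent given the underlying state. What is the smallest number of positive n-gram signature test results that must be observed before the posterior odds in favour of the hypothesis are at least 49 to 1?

Prior odds = 3/17.
False-positive rate = 1 − 0.93 = 0.07; likelihood ratio of a positive = 0.82/0.07 = 82/7.
Target odds = 49.
Require (82/7)ⁿ ≥ 49 ÷ (3/17) = 833/3.
(82/7)² = 6724/49 falls short of 833/3 but (82/7)³ = 551368/343 reaches it, so n = 3.

3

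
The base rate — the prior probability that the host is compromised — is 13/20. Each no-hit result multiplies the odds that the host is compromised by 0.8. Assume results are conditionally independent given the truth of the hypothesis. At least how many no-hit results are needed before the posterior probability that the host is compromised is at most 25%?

Prior odds: 0.65 ÷ 0.35 = 13/7.
Likelihood ratio per no-hit result = 0.8.
Target posterior odds = 0.25/0.75 = 1/3.
Need (13/7) × 0.8ⁿ ≤ 1/3, i.e. 0.8ⁿ ≤ 7/39.
0.8⁷ = 16384/78125 is still above 7/39 but 0.8⁸ = 65536/390625 is at or below it, so n = 8.

8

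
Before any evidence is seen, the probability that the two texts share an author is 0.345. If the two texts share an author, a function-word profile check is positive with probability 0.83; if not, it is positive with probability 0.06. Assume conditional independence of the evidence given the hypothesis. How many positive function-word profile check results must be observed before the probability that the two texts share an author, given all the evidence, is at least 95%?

Prior odds = 0.345/0.655 = 69/131.
Likelihood ratio of a positive = 0.83/0.06 = 83/6.
Target posterior odds = 0.95/0.05 = 19.
Need (69/131) × (83/6)ⁿ ≥ 19, i.e. (83/6)ⁿ ≥ 2489/69.
(83/6)¹ = 83/6 falls short of 2489/69 but (83/6)² = 6889/36 reaches it, so n = 2.

2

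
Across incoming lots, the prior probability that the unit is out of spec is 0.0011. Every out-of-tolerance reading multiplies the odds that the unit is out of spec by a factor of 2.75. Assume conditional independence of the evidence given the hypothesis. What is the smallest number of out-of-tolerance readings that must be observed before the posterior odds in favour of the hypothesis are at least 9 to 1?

Prior odds = 0.0011/0.9989 = 11/9989.
Likelihood ratio per out-of-tolerance reading = 2.75.
Target odds = 9.
Require 2.75ⁿ ≥ 9 ÷ (11/9989) = 89901/11.
2.75⁸ = 214358881/65536 falls short of 89901/11 but 2.75⁹ ≈8994.86 reaches it, so n = 9.

9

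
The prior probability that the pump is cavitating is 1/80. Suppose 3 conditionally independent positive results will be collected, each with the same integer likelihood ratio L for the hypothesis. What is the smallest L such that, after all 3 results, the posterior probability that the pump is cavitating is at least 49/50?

Prior odds = 0.0125/0.9875 = 1/79.
Target odds = 0.98/0.02 = 49.
Need L³ ≥ 49 ÷ (1/79) = 3871.
15³ = 3375 < 3871 ≤ 4096 = 16³, so L = 16.

16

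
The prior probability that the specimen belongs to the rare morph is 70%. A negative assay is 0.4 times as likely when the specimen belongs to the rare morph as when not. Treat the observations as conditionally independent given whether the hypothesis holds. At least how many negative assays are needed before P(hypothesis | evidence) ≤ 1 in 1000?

9

Prior odds: 0.7 ÷ 0.3 = 7/3.
Likelihood ratio per negative assay = 0.4.
Target posterior odds = 0.001/0.999 = 1/999.
Need (7/3) × 0.4ⁿ ≤ 1/999, i.e. 0.4ⁿ ≤ 1/2331.
0.4⁸ = 256/390625 is still above 1/2331 but 0.4⁹ = 512/1953125 is at or below it, so n = 9.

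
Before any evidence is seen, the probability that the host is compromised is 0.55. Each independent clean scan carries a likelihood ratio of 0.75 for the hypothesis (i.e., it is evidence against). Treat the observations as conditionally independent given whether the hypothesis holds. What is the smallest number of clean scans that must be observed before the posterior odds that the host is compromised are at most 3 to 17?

Prior odds = 0.55/0.45 = 11/9.
Likelihood ratio per clean scan = 0.75.
Target odds = 3/17.
Need (11/9) × 0.75ⁿ ≤ 3/17, i.e. 0.75ⁿ ≤ 27/187.
0.75⁶ = 729/4096 is still above 27/187 but 0.75⁷ = 2187/16384 is at or below it, so n = 7.

7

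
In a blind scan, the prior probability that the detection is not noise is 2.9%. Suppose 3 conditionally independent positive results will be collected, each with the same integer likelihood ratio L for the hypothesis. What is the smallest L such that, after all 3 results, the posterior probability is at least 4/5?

Prior odds = 0.029/0.971 = 29/971.
Target odds = 0.8/0.2 = 4.
Need L³ ≥ 4 ÷ (29/971) = 3884/29.
5³ = 125 < 3884/29 ≤ 216 = 6³, so L = 6.

6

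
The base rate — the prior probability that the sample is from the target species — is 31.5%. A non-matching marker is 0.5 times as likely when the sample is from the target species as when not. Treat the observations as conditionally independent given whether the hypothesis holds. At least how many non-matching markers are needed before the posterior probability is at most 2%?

Prior odds: 0.315 ÷ 0.685 = 63/137.
Likelihood ratio per non-matching marker = 0.5.
Target odds: 0.02 ÷ 0.98 = 1/49.
Require 0.5ⁿ ≤ 1/49 ÷ (63/137) = 137/3087.
0.5⁴ = 0.0625 is still above 137/3087 but 0.5⁵ = 0.03125 is at or below it, so n = 5.

5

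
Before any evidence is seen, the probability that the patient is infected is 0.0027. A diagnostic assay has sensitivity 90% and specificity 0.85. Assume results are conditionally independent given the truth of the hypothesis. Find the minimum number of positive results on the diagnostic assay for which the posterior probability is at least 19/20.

5

Prior odds = 0.0027/0.9973 = 27/9973.
False-positive rate = 1 − 0.85 = 0.15; likelihood ratio of a positive = 0.9/0.15 = 6.
Target posterior odds = 0.95/0.05 = 19.
Require 6ⁿ ≥ 19 ÷ (27/9973) = 189487/27.
6⁴ = 1296 falls short of 189487/27 but 6⁵ = 7776 reaches it, so n = 5.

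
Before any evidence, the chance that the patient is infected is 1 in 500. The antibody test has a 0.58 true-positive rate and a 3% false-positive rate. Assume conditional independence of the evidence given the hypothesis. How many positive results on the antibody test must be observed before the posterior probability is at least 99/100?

4

Prior odds: 0.002 ÷ 0.998 = 1/499.
Likelihood ratio of a positive result = 0.58/0.03 = 58/3.
Target odds: 0.99 ÷ 0.01 = 99.
Need (1/499) × (58/3)ⁿ ≥ 99, i.e. (58/3)ⁿ ≥ 49401.
(58/3)³ = 195112/27 falls short of 49401 but (58/3)⁴ = 11316496/81 reaches it, so n = 4.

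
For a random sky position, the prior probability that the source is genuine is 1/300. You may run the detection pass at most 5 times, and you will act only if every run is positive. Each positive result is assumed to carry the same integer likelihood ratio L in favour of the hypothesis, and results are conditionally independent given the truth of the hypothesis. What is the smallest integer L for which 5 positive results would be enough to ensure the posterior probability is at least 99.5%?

Prior odds = (1/300)/(299/300) = 1/299.
Target odds = 0.995/0.005 = 199.
Need L⁵ ≥ 199 ÷ (1/299) = 59501.
9⁵ = 59049 < 59501 ≤ 100000 = 10⁵, so L = 10.

10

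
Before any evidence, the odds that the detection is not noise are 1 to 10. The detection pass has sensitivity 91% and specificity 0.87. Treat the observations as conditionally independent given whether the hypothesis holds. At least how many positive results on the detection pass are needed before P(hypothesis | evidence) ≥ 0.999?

5

Prior odds = 0.1.
False-positive rate = 1 − 0.87 = 0.13; likelihood ratio of a positive = 0.91/0.13 = 7.
Target odds: 0.999 ÷ 0.001 = 999.
Require 7ⁿ ≥ 999 ÷ 0.1 = 9990.
7⁴ = 2401 falls short of 9990 but 7⁵ = 16807 reaches it, so n = 5.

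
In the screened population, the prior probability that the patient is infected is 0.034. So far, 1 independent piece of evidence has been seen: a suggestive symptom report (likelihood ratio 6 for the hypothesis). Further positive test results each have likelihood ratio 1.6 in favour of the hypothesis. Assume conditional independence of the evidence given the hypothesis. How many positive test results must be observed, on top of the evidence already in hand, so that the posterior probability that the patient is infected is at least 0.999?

19

Prior odds = 0.034/0.966 = 17/483.
Bayes factor of the evidence already in hand = 6.
Odds after that evidence = (17/483) × 6 = 34/161.
Target odds = 0.999/0.001 = 999.
Need 1.6ⁿ ≥ 999 ÷ (34/161) = 160839/34.
1.6¹⁸ ≈4722.37 falls short of 160839/34 but 1.6¹⁹ ≈7555.79 reaches it, so n = 19.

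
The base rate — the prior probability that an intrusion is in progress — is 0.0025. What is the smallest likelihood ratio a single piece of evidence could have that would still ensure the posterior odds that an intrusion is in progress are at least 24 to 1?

9576

Prior odds = 0.0025/0.9975 = 1/399.
Target odds = 24.
Required Bayes factor = 24 ÷ (1/399) = 9576.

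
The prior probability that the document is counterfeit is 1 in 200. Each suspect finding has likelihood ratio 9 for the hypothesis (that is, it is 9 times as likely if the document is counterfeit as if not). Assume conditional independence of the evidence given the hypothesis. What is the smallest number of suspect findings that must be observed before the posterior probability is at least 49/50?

Prior odds = 0.005/0.995 = 1/199.
Likelihood ratio per suspect finding = 9.
Target odds: 0.98 ÷ 0.02 = 49.
Require 9ⁿ ≥ 49 ÷ (1/199) = 9751.
9⁴ = 6561 falls short of 9751 but 9⁵ = 59049 reaches it, so n = 5.

5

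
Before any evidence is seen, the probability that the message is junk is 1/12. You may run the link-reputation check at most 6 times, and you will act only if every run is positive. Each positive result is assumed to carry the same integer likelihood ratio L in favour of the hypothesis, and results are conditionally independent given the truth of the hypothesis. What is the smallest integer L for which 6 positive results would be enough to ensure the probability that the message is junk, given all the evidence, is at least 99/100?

Prior odds = (1/12)/(11/12) = 1/11.
Target odds = 0.99/0.01 = 99.
Need L⁶ ≥ 99 ÷ (1/11) = 1089.
3⁶ = 729 < 1089 ≤ 4096 = 4⁶, so L = 4.

4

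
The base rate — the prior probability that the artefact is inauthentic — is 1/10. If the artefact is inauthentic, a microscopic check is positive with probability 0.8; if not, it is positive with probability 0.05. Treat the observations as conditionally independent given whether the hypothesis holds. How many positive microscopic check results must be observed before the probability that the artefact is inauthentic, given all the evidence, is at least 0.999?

Prior odds = 0.1/0.9 = 1/9.
Likelihood ratio of a positive = 0.8/0.05 = 16.
Target posterior odds = 0.999/0.001 = 999.
Need (1/9) × 16ⁿ ≥ 999, i.e. 16ⁿ ≥ 8991.
16³ = 4096 falls short of 8991 but 16⁴ = 65536 reaches it, so n = 4.

4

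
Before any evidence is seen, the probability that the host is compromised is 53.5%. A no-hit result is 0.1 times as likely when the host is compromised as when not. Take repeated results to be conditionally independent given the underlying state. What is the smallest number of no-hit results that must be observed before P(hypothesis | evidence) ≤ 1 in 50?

2

Prior odds: 0.535 ÷ 0.465 = 107/93.
Likelihood ratio per no-hit result = 0.1.
Target posterior odds = 0.02/0.98 = 1/49.
Need (107/93) × 0.1ⁿ ≤ 1/49, i.e. 0.1ⁿ ≤ 93/5243.
0.1¹ = 0.1 is still above 93/5243 but 0.1² = 0.01 is at or below it, so n = 2.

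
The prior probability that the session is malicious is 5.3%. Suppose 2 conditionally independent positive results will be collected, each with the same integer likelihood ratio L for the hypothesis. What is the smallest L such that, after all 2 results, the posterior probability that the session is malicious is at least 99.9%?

Prior odds = 0.053/0.947 = 53/947.
Target odds = 0.999/0.001 = 999.
Need L² ≥ 999 ÷ (53/947) = 946053/53.
133² = 17689 < 946053/53 ≤ 17956 = 134², so L = 134.

134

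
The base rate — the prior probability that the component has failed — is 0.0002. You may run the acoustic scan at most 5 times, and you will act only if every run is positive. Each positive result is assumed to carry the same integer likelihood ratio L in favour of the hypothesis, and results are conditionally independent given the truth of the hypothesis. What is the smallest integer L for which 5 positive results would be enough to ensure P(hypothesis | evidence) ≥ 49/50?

Prior odds = 0.0002/0.9998 = 1/4999.
Target odds = 0.98/0.02 = 49.
Need L⁵ ≥ 49 ÷ (1/4999) = 244951.
11⁵ = 161051 < 244951 ≤ 248832 = 12⁵, so L = 12.

12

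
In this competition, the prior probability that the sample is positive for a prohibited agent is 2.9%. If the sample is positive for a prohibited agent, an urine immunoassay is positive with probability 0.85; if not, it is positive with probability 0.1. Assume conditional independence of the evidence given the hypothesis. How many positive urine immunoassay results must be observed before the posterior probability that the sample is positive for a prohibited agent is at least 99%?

4

Prior odds: 0.029 ÷ 0.971 = 29/971.
Likelihood ratio of a positive = 0.85/0.1 = 8.5.
Target posterior odds = 0.99/0.01 = 99.
Need (29/971) × 8.5ⁿ ≥ 99, i.e. 8.5ⁿ ≥ 96129/29.
8.5³ = 614.125 falls short of 96129/29 but 8.5⁴ = 5220.0625 reaches it, so n = 4.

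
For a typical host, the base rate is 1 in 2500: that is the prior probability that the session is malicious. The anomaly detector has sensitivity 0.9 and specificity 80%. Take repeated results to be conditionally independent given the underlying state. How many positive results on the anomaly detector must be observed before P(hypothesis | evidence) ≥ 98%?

Prior odds = 0.0004/0.9996 = 1/2499.
False-positive rate = 1 − 0.8 = 0.2; likelihood ratio of a positive = 0.9/0.2 = 4.5.
Target odds: 0.98 ÷ 0.02 = 49.
Need (1/2499) × 4.5ⁿ ≥ 49, i.e. 4.5ⁿ ≥ 122451.
4.5⁷ = 4782969/128 falls short of 122451 but 4.5⁸ = 43046721/256 reaches it, so n = 8.

8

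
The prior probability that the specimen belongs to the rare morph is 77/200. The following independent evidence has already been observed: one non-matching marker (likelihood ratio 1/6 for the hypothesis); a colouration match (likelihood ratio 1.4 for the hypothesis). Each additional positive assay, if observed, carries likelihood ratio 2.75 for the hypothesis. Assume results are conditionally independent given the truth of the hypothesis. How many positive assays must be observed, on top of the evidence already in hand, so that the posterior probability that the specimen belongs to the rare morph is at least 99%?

7

Prior odds = 0.385/0.615 = 77/123.
Combined Bayes factor of the evidence already in hand = (1/6) × 1.4 = 7/30.
Odds after that evidence = (77/123) × 7/30 = 539/3690.
Target odds = 0.99/0.01 = 99.
Need 2.75ⁿ ≥ 99 ÷ (539/3690) = 33210/49.
2.75⁶ = 1771561/4096 falls short of 33210/49 but 2.75⁷ = 19487171/16384 reaches it, so n = 7.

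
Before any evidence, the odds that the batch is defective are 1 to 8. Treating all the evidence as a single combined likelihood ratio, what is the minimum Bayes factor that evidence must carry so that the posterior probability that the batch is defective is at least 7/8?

Prior odds = 0.125.
Target odds = 0.875/0.125 = 7.
Required Bayes factor = 7 ÷ 0.125 = 56.

56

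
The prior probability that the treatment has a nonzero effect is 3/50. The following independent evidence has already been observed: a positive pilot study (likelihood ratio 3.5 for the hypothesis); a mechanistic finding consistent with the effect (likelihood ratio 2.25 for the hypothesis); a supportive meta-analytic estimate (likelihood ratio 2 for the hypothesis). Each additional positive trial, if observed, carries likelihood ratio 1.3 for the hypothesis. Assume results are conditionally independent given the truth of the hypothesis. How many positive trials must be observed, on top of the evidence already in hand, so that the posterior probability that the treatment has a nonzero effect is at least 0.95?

Prior odds = 0.06/0.94 = 3/47.
Combined Bayes factor of the evidence already in hand = 3.5 × 2.25 × 2 = 15.75.
Odds after that evidence = (3/47) × 15.75 = 189/188.
Target odds = 0.95/0.05 = 19.
Need 1.3ⁿ ≥ 19 ÷ (189/188) = 3572/189.
1.3¹¹ ≈17.9216 falls short of 3572/189 but 1.3¹² ≈23.2981 reaches it, so n = 12.

12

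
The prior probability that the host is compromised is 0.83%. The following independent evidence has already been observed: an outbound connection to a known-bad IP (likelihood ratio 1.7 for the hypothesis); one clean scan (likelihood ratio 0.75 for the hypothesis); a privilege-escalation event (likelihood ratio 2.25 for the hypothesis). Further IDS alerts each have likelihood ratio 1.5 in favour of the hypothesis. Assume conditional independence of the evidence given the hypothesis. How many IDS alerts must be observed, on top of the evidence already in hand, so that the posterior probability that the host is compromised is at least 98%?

19

Prior odds = 0.0083/0.9917 = 83/9917.
Combined Bayes factor of the evidence already in hand = 1.7 × 0.75 × 2.25 = 2.86875.
Odds after that evidence = (83/9917) × 2.86875 = 38097/1586720.
Target odds = 0.98/0.02 = 49.
Need 1.5ⁿ ≥ 49 ÷ (38097/1586720) = 77749280/38097.
1.5¹⁸ = 387420489/262144 falls short of 77749280/38097 but 1.5¹⁹ ≈2216.84 reaches it, so n = 19.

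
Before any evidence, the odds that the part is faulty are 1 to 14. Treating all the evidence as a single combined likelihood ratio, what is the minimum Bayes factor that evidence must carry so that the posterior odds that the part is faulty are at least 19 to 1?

266

Prior odds = 1/14.
Target odds = 19.
Required Bayes factor = 19 ÷ (1/14) = 266.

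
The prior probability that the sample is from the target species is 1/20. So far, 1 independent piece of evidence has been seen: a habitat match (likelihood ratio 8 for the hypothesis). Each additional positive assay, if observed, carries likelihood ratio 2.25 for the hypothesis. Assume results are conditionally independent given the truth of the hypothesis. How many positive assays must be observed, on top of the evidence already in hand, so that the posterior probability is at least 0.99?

7

Prior odds = 0.05/0.95 = 1/19.
Bayes factor of the evidence already in hand = 8.
Odds after that evidence = (1/19) × 8 = 8/19.
Target odds = 0.99/0.01 = 99.
Need 2.25ⁿ ≥ 99 ÷ (8/19) = 235.125.
2.25⁶ = 531441/4096 falls short of 235.125 but 2.25⁷ = 4782969/16384 reaches it, so n = 7.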